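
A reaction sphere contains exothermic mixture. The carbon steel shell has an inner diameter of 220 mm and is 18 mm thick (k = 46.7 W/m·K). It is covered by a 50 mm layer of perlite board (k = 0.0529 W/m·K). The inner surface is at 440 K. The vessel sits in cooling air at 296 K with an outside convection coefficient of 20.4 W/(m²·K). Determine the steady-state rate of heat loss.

Q ≈ 42 W

Spherical conduction: R = (1/r_in − 1/r_out)/(4πk) per layer; series-sum.
R_carbon steel shell = (1/0.11 − 1/0.128)/(4π×46.7) = 0.002178 K/W
R_perlite board = (1/0.128 − 1/0.178)/(4π×0.0529) = 3.301 K/W
R_outer film = 1/(h·4πr_o²) = 1/(20.4×4π×0.178²) = 0.1231 K/W
R_total = 3.427 K/W
Q = ΔT/R_total = 144/3.427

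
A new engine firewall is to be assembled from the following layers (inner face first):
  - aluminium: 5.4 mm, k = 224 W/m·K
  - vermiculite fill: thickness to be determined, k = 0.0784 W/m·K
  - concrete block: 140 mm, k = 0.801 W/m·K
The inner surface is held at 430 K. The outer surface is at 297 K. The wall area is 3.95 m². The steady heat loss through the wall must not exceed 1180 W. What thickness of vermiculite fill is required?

Model the wall as resistances in series:
R_aluminium = L/(kA) = 0.0054/(224×3.95) = 6.103×10^-6 K/W
R_concrete block = L/(kA) = 0.14/(0.801×3.95) = 0.04425 K/W
Sum of the known resistances R_other = 0.04425 K/W
Required total resistance R_tot = ΔT/Q_allow = 133/1180 = 0.1127 K/W
R_vermiculite fill = R_tot − R_other = 0.06846 K/W
L = R·k·A = 0.06846×0.0784×3.95

L ≈ 21.2 mm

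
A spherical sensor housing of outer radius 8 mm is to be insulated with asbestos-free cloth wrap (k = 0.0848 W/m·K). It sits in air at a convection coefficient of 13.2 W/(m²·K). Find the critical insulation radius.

r_cr ≈ 12.8 mm

For a sphere r_cr = 2k/h = 2×0.0848/13.2
r_cr = 12.8 mm; since the bare radius (8 mm) is below r_cr, adding a thin layer of insulation will *increase* heat loss.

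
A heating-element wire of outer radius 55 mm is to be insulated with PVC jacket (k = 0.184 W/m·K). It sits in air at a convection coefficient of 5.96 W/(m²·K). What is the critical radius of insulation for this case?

For a cylinder r_cr = k/h = 0.184/5.96
r_cr = 30.9 mm; since the bare radius (55 mm) is above r_cr, any added insulation will reduce heat loss.

r_cr ≈ 30.9 mm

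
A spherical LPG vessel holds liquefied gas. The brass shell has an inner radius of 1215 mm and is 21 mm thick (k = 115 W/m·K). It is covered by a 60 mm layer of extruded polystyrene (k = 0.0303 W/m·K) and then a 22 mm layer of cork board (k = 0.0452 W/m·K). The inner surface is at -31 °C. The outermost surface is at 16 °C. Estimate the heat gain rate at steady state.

Q ≈ 388 W

Each spherical layer contributes R = (1/r_i − 1/r_o)/(4πk):
R_brass shell = (1/1.215 − 1/1.236)/(4π×115) = 9.676×10^-6 K/W
R_extruded polystyrene = (1/1.236 − 1/1.296)/(4π×0.0303) = 0.09837 K/W
R_cork board = (1/1.296 − 1/1.318)/(4π×0.0452) = 0.02268 K/W
R_total = 0.1211 K/W
Q = ΔT/R_total = 47/0.1211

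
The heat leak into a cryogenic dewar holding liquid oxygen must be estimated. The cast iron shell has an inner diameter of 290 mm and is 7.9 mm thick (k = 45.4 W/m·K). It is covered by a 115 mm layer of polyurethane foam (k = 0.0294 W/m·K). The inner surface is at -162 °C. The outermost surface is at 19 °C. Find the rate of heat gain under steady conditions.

Q ≈ 23.8 W

Radial (spherical) resistances in series:
R_cast iron shell = (1/0.145 − 1/0.1529)/(4π×45.4) = 6.246×10^-4 K/W
R_polyurethane foam = (1/0.1529 − 1/0.2679)/(4π×0.0294) = 7.599 K/W
R_total = 7.6 K/W
Q = ΔT/R_total = 181/7.6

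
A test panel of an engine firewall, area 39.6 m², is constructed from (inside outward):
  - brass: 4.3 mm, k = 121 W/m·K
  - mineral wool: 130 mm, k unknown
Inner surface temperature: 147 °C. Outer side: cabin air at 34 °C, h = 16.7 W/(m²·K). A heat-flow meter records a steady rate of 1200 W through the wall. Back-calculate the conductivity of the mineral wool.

k ≈ 0.0354 W/(m·K)

Using the resistance-network approach (series):
R_brass = L/(kA) = 0.0043/(121×39.6) = 8.974×10^-7 K/W
R_outer film = 1/(h_o·A) = 1/(16.7×39.6) = 0.001512 K/W
Sum of known resistances R_other = 0.001513 K/W
Total R = ΔT/Q = 113/1200 = 0.09417 K/W
R_mineral wool = R_total − R_other = 0.09265 K/W
k = L/(R·A) = 0.13/(0.09265×39.6)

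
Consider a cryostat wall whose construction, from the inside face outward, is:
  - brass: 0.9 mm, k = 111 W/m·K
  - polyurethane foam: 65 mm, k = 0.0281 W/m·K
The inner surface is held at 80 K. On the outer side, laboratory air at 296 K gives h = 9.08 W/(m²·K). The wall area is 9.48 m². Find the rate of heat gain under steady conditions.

Q ≈ 845 W

Using the resistance-network approach (series):
R_brass = L/(kA) = 0.0009/(111×9.48) = 8.553×10^-7 K/W
R_polyurethane foam = L/(kA) = 0.065/(0.0281×9.48) = 0.244 K/W
R_outer film = 1/(h_o·A) = 1/(9.08×9.48) = 0.01162 K/W
R_total = 0.2556 K/W
Q = ΔT / R_total = 216 / 0.2556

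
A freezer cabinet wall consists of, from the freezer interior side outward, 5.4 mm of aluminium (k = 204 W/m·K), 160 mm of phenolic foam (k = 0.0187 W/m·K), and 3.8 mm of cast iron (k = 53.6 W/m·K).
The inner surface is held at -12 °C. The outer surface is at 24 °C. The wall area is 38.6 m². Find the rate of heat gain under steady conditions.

Q ≈ 162 W

Thermal resistances in series:
R_aluminium = L/(kA) = 0.0054/(204×38.6) = 6.858×10^-7 K/W
R_phenolic foam = L/(kA) = 0.16/(0.0187×38.6) = 0.2217 K/W
R_cast iron = L/(kA) = 0.0038/(53.6×38.6) = 1.837×10^-6 K/W
R_total = 0.2217 K/W
Q = ΔT / R_total = 36 / 0.2217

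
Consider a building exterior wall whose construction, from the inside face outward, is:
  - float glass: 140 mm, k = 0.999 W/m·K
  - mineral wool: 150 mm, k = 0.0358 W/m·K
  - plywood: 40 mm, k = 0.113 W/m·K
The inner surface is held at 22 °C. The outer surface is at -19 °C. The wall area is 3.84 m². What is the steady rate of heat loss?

Q ≈ 33.6 W

Using the resistance-network approach (series):
R_float glass = L/(kA) = 0.14/(0.999×3.84) = 0.03649 K/W
R_mineral wool = L/(kA) = 0.15/(0.0358×3.84) = 1.091 K/W
R_plywood = L/(kA) = 0.04/(0.113×3.84) = 0.09218 K/W
R_total = 1.22 K/W
Q = ΔT / R_total = 41 / 1.22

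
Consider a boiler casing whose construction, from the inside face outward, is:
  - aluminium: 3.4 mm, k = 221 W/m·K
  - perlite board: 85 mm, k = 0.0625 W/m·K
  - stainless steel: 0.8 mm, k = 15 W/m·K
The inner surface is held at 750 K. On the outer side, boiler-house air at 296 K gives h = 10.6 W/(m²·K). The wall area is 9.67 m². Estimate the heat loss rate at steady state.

Treating each layer as a thermal resistance in series:
R_aluminium = L/(kA) = 0.0034/(221×9.67) = 1.591×10^-6 K/W
R_perlite board = L/(kA) = 0.085/(0.0625×9.67) = 0.1406 K/W
R_stainless steel = L/(kA) = 0.0008/(15×9.67) = 5.515×10^-6 K/W
R_outer film = 1/(h_o·A) = 1/(10.6×9.67) = 0.009756 K/W
R_total = 0.1504 K/W
Q = ΔT / R_total = 454 / 0.1504

Q ≈ 3020 W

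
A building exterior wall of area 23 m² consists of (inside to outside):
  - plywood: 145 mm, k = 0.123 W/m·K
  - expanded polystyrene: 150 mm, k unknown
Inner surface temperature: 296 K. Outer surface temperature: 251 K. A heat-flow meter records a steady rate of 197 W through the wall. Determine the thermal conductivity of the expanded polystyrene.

Model the wall as resistances in series:
R_plywood = L/(kA) = 0.145/(0.123×23) = 0.05125 K/W
Sum of known resistances R_other = 0.05125 K/W
Total R = ΔT/Q = 45/197 = 0.2284 K/W
R_expanded polystyrene = R_total − R_other = 0.1772 K/W
k = L/(R·A) = 0.15/(0.1772×23)

k ≈ 0.0368 W/(m·K)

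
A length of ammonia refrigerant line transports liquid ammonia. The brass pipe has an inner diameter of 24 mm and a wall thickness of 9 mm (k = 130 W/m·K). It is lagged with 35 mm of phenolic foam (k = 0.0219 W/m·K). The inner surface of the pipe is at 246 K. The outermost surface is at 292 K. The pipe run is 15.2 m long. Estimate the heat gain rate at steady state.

Per-layer cylindrical resistances, series-summed:
R_brass pipe wall = ln(21/12)/(2π×130×15.2) = 4.507×10^-5 K/W
R_phenolic foam = ln(56/21)/(2π×0.0219×15.2) = 0.4689 K/W
R_total = 0.469 K/W
Q = ΔT/R_total = 46/0.469

Q ≈ 98.1 W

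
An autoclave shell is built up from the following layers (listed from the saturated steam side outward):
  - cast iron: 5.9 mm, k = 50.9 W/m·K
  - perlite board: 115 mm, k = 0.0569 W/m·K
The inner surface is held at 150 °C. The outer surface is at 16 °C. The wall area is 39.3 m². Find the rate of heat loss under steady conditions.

Model the wall as resistances in series:
R_cast iron = L/(kA) = 0.0059/(50.9×39.3) = 2.949×10^-6 K/W
R_perlite board = L/(kA) = 0.115/(0.0569×39.3) = 0.05143 K/W
R_total = 0.05143 K/W
Q = ΔT / R_total = 134 / 0.05143

Q ≈ 2610 W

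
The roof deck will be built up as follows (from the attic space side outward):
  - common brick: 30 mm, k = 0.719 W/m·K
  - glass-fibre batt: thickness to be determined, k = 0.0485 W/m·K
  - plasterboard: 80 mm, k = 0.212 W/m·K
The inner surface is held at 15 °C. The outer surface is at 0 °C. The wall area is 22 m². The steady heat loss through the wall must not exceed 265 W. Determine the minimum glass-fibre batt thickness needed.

L ≈ 40.1 mm

Series thermal resistances:
R_common brick = L/(kA) = 0.03/(0.719×22) = 0.001897 K/W
R_plasterboard = L/(kA) = 0.08/(0.212×22) = 0.01715 K/W
Sum of the known resistances R_other = 0.01905 K/W
Required total resistance R_tot = ΔT/Q_allow = 15/265 = 0.0566 K/W
R_glass-fibre batt = R_tot − R_other = 0.03755 K/W
L = R·k·A = 0.03755×0.0485×22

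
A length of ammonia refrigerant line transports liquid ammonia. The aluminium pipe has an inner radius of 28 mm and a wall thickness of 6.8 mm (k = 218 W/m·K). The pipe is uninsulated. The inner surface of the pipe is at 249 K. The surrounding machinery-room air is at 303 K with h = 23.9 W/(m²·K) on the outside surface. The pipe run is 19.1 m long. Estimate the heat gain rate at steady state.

Q ≈ 5390 W

Radial resistances (cylindrical: R_cond = ln(r_o/r_i)/(2πkL), R_conv = 1/(h·2πrL)):
R_aluminium pipe wall = ln(34.8/28)/(2π×218×19.1) = 8.31×10^-6 K/W
R_outer film = 1/(h_o·2πr_oL) = 1/(23.9×2π×0.0348×19.1) = 0.01002 K/W
R_total = 0.01003 K/W
Q = ΔT/R_total = 54/0.01003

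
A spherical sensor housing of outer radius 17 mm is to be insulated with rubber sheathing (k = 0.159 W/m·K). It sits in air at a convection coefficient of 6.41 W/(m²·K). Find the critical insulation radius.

For a sphere r_cr = 2k/h = 2×0.159/6.41
r_cr = 49.6 mm; since the bare radius (17 mm) is below r_cr, adding a thin layer of insulation will *increase* heat loss.

r_cr ≈ 49.6 mm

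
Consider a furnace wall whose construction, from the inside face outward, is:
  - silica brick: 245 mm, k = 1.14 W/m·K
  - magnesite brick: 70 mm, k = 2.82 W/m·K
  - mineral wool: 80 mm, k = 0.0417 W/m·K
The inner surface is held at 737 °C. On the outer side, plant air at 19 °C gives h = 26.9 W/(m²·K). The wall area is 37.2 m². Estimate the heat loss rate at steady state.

Q ≈ 12200 W

Treating each layer as a thermal resistance in series:
R_silica brick = L/(kA) = 0.245/(1.14×37.2) = 0.005777 K/W
R_magnesite brick = L/(kA) = 0.07/(2.82×37.2) = 6.673×10^-4 K/W
R_mineral wool = L/(kA) = 0.08/(0.0417×37.2) = 0.05157 K/W
R_outer film = 1/(h_o·A) = 1/(26.9×37.2) = 9.993×10^-4 K/W
R_total = 0.05902 K/W
Q = ΔT / R_total = 718 / 0.05902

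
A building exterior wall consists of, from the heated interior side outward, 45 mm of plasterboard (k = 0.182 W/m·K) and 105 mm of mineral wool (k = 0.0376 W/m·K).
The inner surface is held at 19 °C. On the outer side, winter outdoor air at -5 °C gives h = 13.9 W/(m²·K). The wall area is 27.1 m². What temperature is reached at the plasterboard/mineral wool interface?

Thermal resistances in series:
R_plasterboard = L/(kA) = 0.045/(0.182×27.1) = 0.009124 K/W
R_mineral wool = L/(kA) = 0.105/(0.0376×27.1) = 0.103 K/W
R_outer film = 1/(h_o·A) = 1/(13.9×27.1) = 0.002655 K/W
R_total = 0.1148 K/W;  Q = ΔT/R_total = 24/0.1148 = 209 W
T_interface = T_inner − Q·ΣR(inner→interface) = 19 − 209×0.009124

T ≈ 17.1 °C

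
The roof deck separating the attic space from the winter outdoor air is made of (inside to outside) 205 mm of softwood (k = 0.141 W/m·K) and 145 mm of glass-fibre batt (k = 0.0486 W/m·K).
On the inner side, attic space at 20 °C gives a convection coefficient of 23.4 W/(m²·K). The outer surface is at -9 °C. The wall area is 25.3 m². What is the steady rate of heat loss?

Thermal resistances in series:
R_inner film = 1/(h_i·A) = 1/(23.4×25.3) = 0.001689 K/W
R_softwood = L/(kA) = 0.205/(0.141×25.3) = 0.05747 K/W
R_glass-fibre batt = L/(kA) = 0.145/(0.0486×25.3) = 0.1179 K/W
R_total = 0.1771 K/W
Q = ΔT / R_total = 29 / 0.1771

Q ≈ 164 W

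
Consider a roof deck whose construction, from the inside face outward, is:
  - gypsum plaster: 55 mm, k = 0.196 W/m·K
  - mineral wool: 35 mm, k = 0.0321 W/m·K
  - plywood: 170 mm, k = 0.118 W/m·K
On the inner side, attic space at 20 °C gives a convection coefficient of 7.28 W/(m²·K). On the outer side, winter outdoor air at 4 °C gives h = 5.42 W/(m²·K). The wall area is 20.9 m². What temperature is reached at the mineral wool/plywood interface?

Series thermal resistances:
R_inner film = 1/(h_i·A) = 1/(7.28×20.9) = 0.006572 K/W
R_gypsum plaster = L/(kA) = 0.055/(0.196×20.9) = 0.01343 K/W
R_mineral wool = L/(kA) = 0.035/(0.0321×20.9) = 0.05217 K/W
R_plywood = L/(kA) = 0.17/(0.118×20.9) = 0.06893 K/W
R_outer film = 1/(h_o·A) = 1/(5.42×20.9) = 0.008828 K/W
R_total = 0.1499 K/W;  Q = ΔT/R_total = 16/0.1499 = 106.7 W
T_interface = T_inner − Q·ΣR(inner→interface) = 20 − 107×0.07217

T ≈ 12.3 °C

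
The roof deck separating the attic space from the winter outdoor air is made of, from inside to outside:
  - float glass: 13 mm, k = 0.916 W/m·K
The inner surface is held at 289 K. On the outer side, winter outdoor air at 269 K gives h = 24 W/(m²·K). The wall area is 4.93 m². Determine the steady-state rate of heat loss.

Q ≈ 1770 W

Series thermal resistances:
R_float glass = L/(kA) = 0.013/(0.916×4.93) = 0.002879 K/W
R_outer film = 1/(h_o·A) = 1/(24×4.93) = 0.008452 K/W
R_total = 0.01133 K/W
Q = ΔT / R_total = 20 / 0.01133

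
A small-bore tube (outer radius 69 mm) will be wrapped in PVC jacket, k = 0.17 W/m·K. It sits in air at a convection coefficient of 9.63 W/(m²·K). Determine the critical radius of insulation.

r_cr ≈ 17.7 mm

For a cylinder r_cr = k/h = 0.17/9.63
r_cr = 17.7 mm; since the bare radius (69 mm) is above r_cr, any added insulation will reduce heat loss.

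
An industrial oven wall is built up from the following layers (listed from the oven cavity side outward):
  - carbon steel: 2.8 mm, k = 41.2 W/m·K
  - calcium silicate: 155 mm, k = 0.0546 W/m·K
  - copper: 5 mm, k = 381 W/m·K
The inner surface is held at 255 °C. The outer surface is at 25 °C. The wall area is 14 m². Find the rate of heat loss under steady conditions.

Q ≈ 1130 W

Series thermal resistances:
R_carbon steel = L/(kA) = 0.0028/(41.2×14) = 4.854×10^-6 K/W
R_calcium silicate = L/(kA) = 0.155/(0.0546×14) = 0.2028 K/W
R_copper = L/(kA) = 0.005/(381×14) = 9.374×10^-7 K/W
R_total = 0.2028 K/W
Q = ΔT / R_total = 230 / 0.2028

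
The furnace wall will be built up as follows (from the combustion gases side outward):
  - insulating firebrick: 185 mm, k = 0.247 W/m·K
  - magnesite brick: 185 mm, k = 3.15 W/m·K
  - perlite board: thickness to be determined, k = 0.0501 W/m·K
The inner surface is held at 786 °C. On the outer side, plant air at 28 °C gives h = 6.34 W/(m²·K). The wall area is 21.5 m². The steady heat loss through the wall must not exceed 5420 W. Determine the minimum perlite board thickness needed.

Thermal resistances in series:
R_insulating firebrick = L/(kA) = 0.185/(0.247×21.5) = 0.03484 K/W
R_magnesite brick = L/(kA) = 0.185/(3.15×21.5) = 0.002732 K/W
R_outer film = 1/(h_o·A) = 1/(6.34×21.5) = 0.007336 K/W
Sum of the known resistances R_other = 0.0449 K/W
Required total resistance R_tot = ΔT/Q_allow = 758/5420 = 0.1399 K/W
R_perlite board = R_tot − R_other = 0.09495 K/W
L = R·k·A = 0.09495×0.0501×21.5

L ≈ 102 mm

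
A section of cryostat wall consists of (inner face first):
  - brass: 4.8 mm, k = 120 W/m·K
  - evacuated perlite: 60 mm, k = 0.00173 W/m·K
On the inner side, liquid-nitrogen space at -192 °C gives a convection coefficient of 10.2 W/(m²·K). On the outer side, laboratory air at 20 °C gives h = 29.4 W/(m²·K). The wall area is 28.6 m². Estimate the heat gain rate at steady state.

Using the resistance-network approach (series):
R_inner film = 1/(h_i·A) = 1/(10.2×28.6) = 0.003428 K/W
R_brass = L/(kA) = 0.0048/(120×28.6) = 1.399×10^-6 K/W
R_evacuated perlite = L/(kA) = 0.06/(0.00173×28.6) = 1.213 K/W
R_outer film = 1/(h_o·A) = 1/(29.4×28.6) = 0.001189 K/W
R_total = 1.217 K/W
Q = ΔT / R_total = 212 / 1.217

Q ≈ 174 W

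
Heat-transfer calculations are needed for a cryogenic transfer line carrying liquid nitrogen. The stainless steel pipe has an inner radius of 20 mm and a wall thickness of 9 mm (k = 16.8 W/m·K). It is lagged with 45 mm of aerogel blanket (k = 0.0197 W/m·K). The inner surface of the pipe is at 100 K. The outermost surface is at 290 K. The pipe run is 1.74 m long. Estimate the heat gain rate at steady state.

Q ≈ 43.7 W

Per-layer cylindrical resistances, series-summed:
R_stainless steel pipe wall = ln(29/20)/(2π×16.8×1.74) = 0.002023 K/W
R_aerogel blanket = ln(74/29)/(2π×0.0197×1.74) = 4.349 K/W
R_total = 4.352 K/W
Q = ΔT/R_total = 190/4.352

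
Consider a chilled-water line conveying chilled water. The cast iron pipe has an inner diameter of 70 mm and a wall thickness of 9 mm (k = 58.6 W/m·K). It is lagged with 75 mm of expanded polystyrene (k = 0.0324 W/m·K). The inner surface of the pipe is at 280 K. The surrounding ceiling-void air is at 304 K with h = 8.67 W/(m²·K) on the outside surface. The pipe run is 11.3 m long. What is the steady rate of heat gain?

Q ≈ 53.8 W

For a radial system each layer contributes R = ln(r_out/r_in)/(2πkL); films add R = 1/(hA).
R_cast iron pipe wall = ln(44/35)/(2π×58.6×11.3) = 5.5×10^-5 K/W
R_expanded polystyrene = ln(119/44)/(2π×0.0324×11.3) = 0.4325 K/W
R_outer film = 1/(h_o·2πr_oL) = 1/(8.67×2π×0.119×11.3) = 0.01365 K/W
R_total = 0.4462 K/W
Q = ΔT/R_total = 24/0.4462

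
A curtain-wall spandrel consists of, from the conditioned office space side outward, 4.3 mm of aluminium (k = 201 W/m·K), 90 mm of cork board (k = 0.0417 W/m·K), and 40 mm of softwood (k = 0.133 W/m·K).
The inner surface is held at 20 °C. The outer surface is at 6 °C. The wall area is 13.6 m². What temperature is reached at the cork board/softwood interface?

T ≈ 7.71 °C

Model the wall as resistances in series:
R_aluminium = L/(kA) = 0.0043/(201×13.6) = 1.573×10^-6 K/W
R_cork board = L/(kA) = 0.09/(0.0417×13.6) = 0.1587 K/W
R_softwood = L/(kA) = 0.04/(0.133×13.6) = 0.02211 K/W
R_total = 0.1808 K/W;  Q = ΔT/R_total = 14/0.1808 = 77.43 W
T_interface = T_inner − Q·ΣR(inner→interface) = 20 − 77.4×0.1587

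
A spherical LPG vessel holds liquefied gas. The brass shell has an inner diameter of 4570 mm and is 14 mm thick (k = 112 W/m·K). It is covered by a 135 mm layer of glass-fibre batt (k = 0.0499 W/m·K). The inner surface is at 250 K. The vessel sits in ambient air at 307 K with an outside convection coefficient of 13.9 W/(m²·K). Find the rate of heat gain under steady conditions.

Each spherical layer contributes R = (1/r_i − 1/r_o)/(4πk):
R_brass shell = (1/2.285 − 1/2.299)/(4π×112) = 1.894×10^-6 K/W
R_glass-fibre batt = (1/2.299 − 1/2.434)/(4π×0.0499) = 0.03847 K/W
R_outer film = 1/(h·4πr_o²) = 1/(13.9×4π×2.434²) = 9.663×10^-4 K/W
R_total = 0.03944 K/W
Q = ΔT/R_total = 57/0.03944

Q ≈ 1450 W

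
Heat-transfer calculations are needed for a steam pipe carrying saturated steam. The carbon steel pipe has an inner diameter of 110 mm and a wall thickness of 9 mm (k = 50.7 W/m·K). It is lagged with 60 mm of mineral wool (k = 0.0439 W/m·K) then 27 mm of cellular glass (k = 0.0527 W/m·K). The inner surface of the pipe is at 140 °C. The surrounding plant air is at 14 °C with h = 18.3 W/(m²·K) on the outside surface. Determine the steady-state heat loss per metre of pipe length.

q′ ≈ 41.3 W/m

Treating each annulus and film as a series resistance:
R_carbon steel pipe wall = ln(64/55)/(2π×50.7×1) = 4.757×10^-4 K/W
R_mineral wool = ln(124/64)/(2π×0.0439×1) = 2.398 K/W
R_cellular glass = ln(151/124)/(2π×0.0527×1) = 0.5949 K/W
R_outer film = 1/(h_o·2πr_oL) = 1/(18.3×2π×0.151×1) = 0.0576 K/W
R_total = 3.051 K/W
Q = ΔT/R_total = 126/3.051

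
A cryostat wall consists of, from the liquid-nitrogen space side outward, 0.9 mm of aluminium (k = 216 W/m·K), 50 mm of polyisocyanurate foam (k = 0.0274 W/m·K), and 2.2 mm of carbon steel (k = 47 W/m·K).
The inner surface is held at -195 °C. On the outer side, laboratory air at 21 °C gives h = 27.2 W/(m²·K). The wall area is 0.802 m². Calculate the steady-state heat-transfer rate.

Q ≈ 93.1 W

Thermal resistances in series:
R_aluminium = L/(kA) = 0.0009/(216×0.802) = 5.195×10^-6 K/W
R_polyisocyanurate foam = L/(kA) = 0.05/(0.0274×0.802) = 2.275 K/W
R_carbon steel = L/(kA) = 0.0022/(47×0.802) = 5.836×10^-5 K/W
R_outer film = 1/(h_o·A) = 1/(27.2×0.802) = 0.04584 K/W
R_total = 2.321 K/W
Q = ΔT / R_total = 216 / 2.321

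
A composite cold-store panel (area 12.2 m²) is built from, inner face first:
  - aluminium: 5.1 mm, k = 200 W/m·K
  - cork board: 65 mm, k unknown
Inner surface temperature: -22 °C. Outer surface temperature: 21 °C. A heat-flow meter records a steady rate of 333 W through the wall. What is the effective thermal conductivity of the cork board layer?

k ≈ 0.0413 W/(m·K)

Series thermal resistances:
R_aluminium = L/(kA) = 0.0051/(200×12.2) = 2.09×10^-6 K/W
Sum of known resistances R_other = 2.09×10^-6 K/W
Total R = ΔT/Q = 43/333 = 0.1291 K/W
R_cork board = R_total − R_other = 0.1291 K/W
k = L/(R·A) = 0.065/(0.1291×12.2)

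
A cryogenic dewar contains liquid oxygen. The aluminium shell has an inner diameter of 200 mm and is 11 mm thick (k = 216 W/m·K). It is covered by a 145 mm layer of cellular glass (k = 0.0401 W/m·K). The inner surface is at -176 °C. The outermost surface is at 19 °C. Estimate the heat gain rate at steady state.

Q ≈ 19.3 W

Spherical conduction: R = (1/r_in − 1/r_out)/(4πk) per layer; series-sum.
R_aluminium shell = (1/0.1 − 1/0.111)/(4π×216) = 3.651×10^-4 K/W
R_cellular glass = (1/0.111 − 1/0.256)/(4π×0.0401) = 10.13 K/W
R_total = 10.13 K/W
Q = ΔT/R_total = 195/10.13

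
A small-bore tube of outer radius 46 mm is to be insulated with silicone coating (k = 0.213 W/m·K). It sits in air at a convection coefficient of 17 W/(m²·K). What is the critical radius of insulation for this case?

For a cylinder r_cr = k/h = 0.213/17
r_cr = 12.5 mm; since the bare radius (46 mm) is above r_cr, any added insulation will reduce heat loss.

r_cr ≈ 12.5 mm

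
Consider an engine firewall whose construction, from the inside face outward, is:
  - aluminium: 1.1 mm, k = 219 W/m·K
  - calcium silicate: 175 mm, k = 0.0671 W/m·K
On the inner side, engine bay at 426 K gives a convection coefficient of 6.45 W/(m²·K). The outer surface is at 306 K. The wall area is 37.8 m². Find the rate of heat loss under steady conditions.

Q ≈ 1640 W

Model the wall as resistances in series:
R_inner film = 1/(h_i·A) = 1/(6.45×37.8) = 0.004102 K/W
R_aluminium = L/(kA) = 0.0011/(219×37.8) = 1.329×10^-7 K/W
R_calcium silicate = L/(kA) = 0.175/(0.0671×37.8) = 0.069 K/W
R_total = 0.0731 K/W
Q = ΔT / R_total = 120 / 0.0731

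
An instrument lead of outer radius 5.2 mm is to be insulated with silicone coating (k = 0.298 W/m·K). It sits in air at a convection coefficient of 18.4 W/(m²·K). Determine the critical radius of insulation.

For a cylinder r_cr = k/h = 0.298/18.4
r_cr = 16.2 mm; since the bare radius (5.2 mm) is below r_cr, adding a thin layer of insulation will *increase* heat loss.

r_cr ≈ 16.2 mm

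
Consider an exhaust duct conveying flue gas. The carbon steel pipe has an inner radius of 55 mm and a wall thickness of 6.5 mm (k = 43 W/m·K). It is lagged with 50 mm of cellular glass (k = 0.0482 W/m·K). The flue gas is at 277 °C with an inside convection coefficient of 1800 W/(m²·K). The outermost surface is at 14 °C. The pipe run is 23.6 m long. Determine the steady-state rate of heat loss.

Per-layer cylindrical resistances, series-summed:
R_inner film = 1/(h_i·2πr₁L) = 1/(1800×2π×0.055×23.6) = 6.812×10^-5 K/W
R_carbon steel pipe wall = ln(61.5/55)/(2π×43×23.6) = 1.752×10^-5 K/W
R_cellular glass = ln(111.5/61.5)/(2π×0.0482×23.6) = 0.08325 K/W
R_total = 0.08333 K/W
Q = ΔT/R_total = 263/0.08333

Q ≈ 3160 W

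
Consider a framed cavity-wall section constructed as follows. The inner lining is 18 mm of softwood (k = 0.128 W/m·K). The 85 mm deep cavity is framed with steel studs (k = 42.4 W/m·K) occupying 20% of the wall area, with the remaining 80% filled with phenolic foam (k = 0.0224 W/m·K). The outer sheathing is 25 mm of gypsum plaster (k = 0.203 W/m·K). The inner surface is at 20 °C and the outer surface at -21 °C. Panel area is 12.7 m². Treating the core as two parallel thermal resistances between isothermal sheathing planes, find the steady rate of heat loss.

Sheathing layers in series; stud and cavity paths in parallel between them.
R_inner = 0.018/(0.128×12.7) = 0.01107 K/W
R_stud  = 0.085/(42.4×0.2×12.7) = 7.893×10^-4 K/W
R_cav   = 0.085/(0.0224×0.8×12.7) = 0.3735 K/W
1/R_core = 1/R_stud + 1/R_cav → R_core = 7.876×10^-4 K/W
R_outer = 0.025/(0.203×12.7) = 0.009697 K/W
R_total = 0.02156 K/W
Q = ΔT/R_total = 41/0.02156

Q ≈ 1900 W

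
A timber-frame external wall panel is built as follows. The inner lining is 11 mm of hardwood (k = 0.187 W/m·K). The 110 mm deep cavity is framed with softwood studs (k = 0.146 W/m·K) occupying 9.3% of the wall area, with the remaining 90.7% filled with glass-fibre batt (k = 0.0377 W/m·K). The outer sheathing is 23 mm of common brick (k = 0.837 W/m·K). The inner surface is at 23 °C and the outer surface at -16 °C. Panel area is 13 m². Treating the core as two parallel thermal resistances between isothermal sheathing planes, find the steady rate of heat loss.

Sheathing layers in series; stud and cavity paths in parallel between them.
R_inner = 0.011/(0.187×13) = 0.004525 K/W
R_stud  = 0.11/(0.146×0.093×13) = 0.6232 K/W
R_cav   = 0.11/(0.0377×0.907×13) = 0.2475 K/W
1/R_core = 1/R_stud + 1/R_cav → R_core = 0.1771 K/W
R_outer = 0.023/(0.837×13) = 0.002114 K/W
R_total = 0.1838 K/W
Q = ΔT/R_total = 39/0.1838

Q ≈ 212 W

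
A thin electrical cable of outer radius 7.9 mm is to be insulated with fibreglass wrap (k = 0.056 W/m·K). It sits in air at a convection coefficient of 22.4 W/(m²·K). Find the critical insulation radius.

r_cr ≈ 2.5 mm

For a cylinder r_cr = k/h = 0.056/22.4
r_cr = 2.5 mm; since the bare radius (7.9 mm) is above r_cr, any added insulation will reduce heat loss.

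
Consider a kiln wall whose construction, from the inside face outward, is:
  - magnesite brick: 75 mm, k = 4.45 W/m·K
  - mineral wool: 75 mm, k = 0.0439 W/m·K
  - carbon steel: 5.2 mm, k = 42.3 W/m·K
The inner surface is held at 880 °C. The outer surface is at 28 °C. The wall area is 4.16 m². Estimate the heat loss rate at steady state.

Thermal resistances in series:
R_magnesite brick = L/(kA) = 0.075/(4.45×4.16) = 0.004051 K/W
R_mineral wool = L/(kA) = 0.075/(0.0439×4.16) = 0.4107 K/W
R_carbon steel = L/(kA) = 0.0052/(42.3×4.16) = 2.955×10^-5 K/W
R_total = 0.4148 K/W
Q = ΔT / R_total = 852 / 0.4148

Q ≈ 2050 W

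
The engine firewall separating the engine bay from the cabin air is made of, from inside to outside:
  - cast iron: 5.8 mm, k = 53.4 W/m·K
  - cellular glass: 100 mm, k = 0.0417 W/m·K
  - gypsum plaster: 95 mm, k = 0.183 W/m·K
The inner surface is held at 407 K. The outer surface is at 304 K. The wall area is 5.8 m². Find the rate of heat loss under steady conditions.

Series thermal resistances:
R_cast iron = L/(kA) = 0.0058/(53.4×5.8) = 1.873×10^-5 K/W
R_cellular glass = L/(kA) = 0.1/(0.0417×5.8) = 0.4135 K/W
R_gypsum plaster = L/(kA) = 0.095/(0.183×5.8) = 0.0895 K/W
R_total = 0.503 K/W
Q = ΔT / R_total = 103 / 0.503

Q ≈ 205 W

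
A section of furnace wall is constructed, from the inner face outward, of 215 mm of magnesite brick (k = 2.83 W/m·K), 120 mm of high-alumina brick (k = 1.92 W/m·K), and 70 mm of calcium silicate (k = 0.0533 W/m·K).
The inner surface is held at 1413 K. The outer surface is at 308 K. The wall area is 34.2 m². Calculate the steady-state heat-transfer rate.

Thermal resistances in series:
R_magnesite brick = L/(kA) = 0.215/(2.83×34.2) = 0.002221 K/W
R_high-alumina brick = L/(kA) = 0.12/(1.92×34.2) = 0.001827 K/W
R_calcium silicate = L/(kA) = 0.07/(0.0533×34.2) = 0.0384 K/W
R_total = 0.04245 K/W
Q = ΔT / R_total = 1105 / 0.04245

Q ≈ 26000 W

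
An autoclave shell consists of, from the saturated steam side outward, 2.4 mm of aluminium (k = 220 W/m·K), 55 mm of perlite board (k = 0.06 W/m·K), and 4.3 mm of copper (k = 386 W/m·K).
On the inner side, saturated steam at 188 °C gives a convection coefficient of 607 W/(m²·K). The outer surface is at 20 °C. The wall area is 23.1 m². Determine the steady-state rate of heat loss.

Q ≈ 4230 W

Series thermal resistances:
R_inner film = 1/(h_i·A) = 1/(607×23.1) = 7.132×10^-5 K/W
R_aluminium = L/(kA) = 0.0024/(220×23.1) = 4.723×10^-7 K/W
R_perlite board = L/(kA) = 0.055/(0.06×23.1) = 0.03968 K/W
R_copper = L/(kA) = 0.0043/(386×23.1) = 4.822×10^-7 K/W
R_total = 0.03975 K/W
Q = ΔT / R_total = 168 / 0.03975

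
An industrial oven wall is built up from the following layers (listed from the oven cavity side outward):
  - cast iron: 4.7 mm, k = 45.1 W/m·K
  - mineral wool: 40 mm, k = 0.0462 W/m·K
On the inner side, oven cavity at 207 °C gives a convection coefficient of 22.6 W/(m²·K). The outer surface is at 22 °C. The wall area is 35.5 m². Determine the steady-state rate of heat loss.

Q ≈ 7220 W

Using the resistance-network approach (series):
R_inner film = 1/(h_i·A) = 1/(22.6×35.5) = 0.001246 K/W
R_cast iron = L/(kA) = 0.0047/(45.1×35.5) = 2.936×10^-6 K/W
R_mineral wool = L/(kA) = 0.04/(0.0462×35.5) = 0.02439 K/W
R_total = 0.02564 K/W
Q = ΔT / R_total = 185 / 0.02564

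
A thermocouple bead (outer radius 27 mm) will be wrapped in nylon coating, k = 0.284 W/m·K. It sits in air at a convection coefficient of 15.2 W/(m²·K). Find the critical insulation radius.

For a sphere r_cr = 2k/h = 2×0.284/15.2
r_cr = 37.4 mm; since the bare radius (27 mm) is below r_cr, adding a thin layer of insulation will *increase* heat loss.

r_cr ≈ 37.4 mm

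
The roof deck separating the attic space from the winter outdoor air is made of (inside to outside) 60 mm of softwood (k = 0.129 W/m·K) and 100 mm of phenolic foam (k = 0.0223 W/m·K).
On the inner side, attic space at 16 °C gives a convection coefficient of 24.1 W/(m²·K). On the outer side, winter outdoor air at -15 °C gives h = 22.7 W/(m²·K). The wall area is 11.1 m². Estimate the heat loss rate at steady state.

Q ≈ 68.3 W

Treating each layer as a thermal resistance in series:
R_inner film = 1/(h_i·A) = 1/(24.1×11.1) = 0.003738 K/W
R_softwood = L/(kA) = 0.06/(0.129×11.1) = 0.0419 K/W
R_phenolic foam = L/(kA) = 0.1/(0.0223×11.1) = 0.404 K/W
R_outer film = 1/(h_o·A) = 1/(22.7×11.1) = 0.003969 K/W
R_total = 0.4536 K/W
Q = ΔT / R_total = 31 / 0.4536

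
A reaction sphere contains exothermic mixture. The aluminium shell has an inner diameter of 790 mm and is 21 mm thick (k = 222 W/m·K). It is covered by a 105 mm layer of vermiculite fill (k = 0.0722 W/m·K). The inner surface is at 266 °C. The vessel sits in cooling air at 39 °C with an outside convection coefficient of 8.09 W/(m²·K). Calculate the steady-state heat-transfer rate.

Radial (spherical) resistances in series:
R_aluminium shell = (1/0.395 − 1/0.416)/(4π×222) = 4.581×10^-5 K/W
R_vermiculite fill = (1/0.416 − 1/0.521)/(4π×0.0722) = 0.534 K/W
R_outer film = 1/(h·4πr_o²) = 1/(8.09×4π×0.521²) = 0.03624 K/W
R_total = 0.5702 K/W
Q = ΔT/R_total = 227/0.5702

Q ≈ 398 W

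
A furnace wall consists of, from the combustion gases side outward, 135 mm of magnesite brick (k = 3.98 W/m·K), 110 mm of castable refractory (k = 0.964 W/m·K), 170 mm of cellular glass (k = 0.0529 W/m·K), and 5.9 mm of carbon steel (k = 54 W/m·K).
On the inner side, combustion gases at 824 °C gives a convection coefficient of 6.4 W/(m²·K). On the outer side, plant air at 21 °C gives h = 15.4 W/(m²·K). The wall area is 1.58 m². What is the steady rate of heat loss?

Series thermal resistances:
R_inner film = 1/(h_i·A) = 1/(6.4×1.58) = 0.09889 K/W
R_magnesite brick = L/(kA) = 0.135/(3.98×1.58) = 0.02147 K/W
R_castable refractory = L/(kA) = 0.11/(0.964×1.58) = 0.07222 K/W
R_cellular glass = L/(kA) = 0.17/(0.0529×1.58) = 2.034 K/W
R_carbon steel = L/(kA) = 0.0059/(54×1.58) = 6.915×10^-5 K/W
R_outer film = 1/(h_o·A) = 1/(15.4×1.58) = 0.0411 K/W
R_total = 2.268 K/W
Q = ΔT / R_total = 803 / 2.268

Q ≈ 354 W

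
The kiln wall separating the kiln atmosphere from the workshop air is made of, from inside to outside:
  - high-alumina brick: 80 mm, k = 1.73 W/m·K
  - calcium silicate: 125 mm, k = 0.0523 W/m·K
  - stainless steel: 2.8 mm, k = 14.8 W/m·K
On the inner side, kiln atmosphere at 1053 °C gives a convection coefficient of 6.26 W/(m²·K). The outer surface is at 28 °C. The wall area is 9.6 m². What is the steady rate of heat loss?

Treating each layer as a thermal resistance in series:
R_inner film = 1/(h_i·A) = 1/(6.26×9.6) = 0.01664 K/W
R_high-alumina brick = L/(kA) = 0.08/(1.73×9.6) = 0.004817 K/W
R_calcium silicate = L/(kA) = 0.125/(0.0523×9.6) = 0.249 K/W
R_stainless steel = L/(kA) = 0.0028/(14.8×9.6) = 1.971×10^-5 K/W
R_total = 0.2704 K/W
Q = ΔT / R_total = 1025 / 0.2704

Q ≈ 3790 W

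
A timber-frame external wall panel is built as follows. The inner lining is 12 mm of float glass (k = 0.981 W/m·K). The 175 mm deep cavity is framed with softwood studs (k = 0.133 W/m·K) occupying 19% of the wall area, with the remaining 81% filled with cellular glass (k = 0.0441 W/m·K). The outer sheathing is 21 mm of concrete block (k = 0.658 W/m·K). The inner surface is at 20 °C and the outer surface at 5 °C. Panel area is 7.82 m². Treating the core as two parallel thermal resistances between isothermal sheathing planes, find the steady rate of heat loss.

Q ≈ 40.3 W

Sheathing layers in series; stud and cavity paths in parallel between them.
R_inner = 0.012/(0.981×7.82) = 0.001564 K/W
R_stud  = 0.175/(0.133×0.19×7.82) = 0.8856 K/W
R_cav   = 0.175/(0.0441×0.81×7.82) = 0.6265 K/W
1/R_core = 1/R_stud + 1/R_cav → R_core = 0.3669 K/W
R_outer = 0.021/(0.658×7.82) = 0.004081 K/W
R_total = 0.3726 K/W
Q = ΔT/R_total = 15/0.3726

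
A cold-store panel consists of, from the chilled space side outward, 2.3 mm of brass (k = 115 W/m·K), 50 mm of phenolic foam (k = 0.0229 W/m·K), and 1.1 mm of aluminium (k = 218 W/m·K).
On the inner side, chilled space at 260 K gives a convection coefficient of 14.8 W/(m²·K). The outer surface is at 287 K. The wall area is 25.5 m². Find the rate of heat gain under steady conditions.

Thermal resistances in series:
R_inner film = 1/(h_i·A) = 1/(14.8×25.5) = 0.00265 K/W
R_brass = L/(kA) = 0.0023/(115×25.5) = 7.843×10^-7 K/W
R_phenolic foam = L/(kA) = 0.05/(0.0229×25.5) = 0.08562 K/W
R_aluminium = L/(kA) = 0.0011/(218×25.5) = 1.979×10^-7 K/W
R_total = 0.08827 K/W
Q = ΔT / R_total = 27 / 0.08827

Q ≈ 306 W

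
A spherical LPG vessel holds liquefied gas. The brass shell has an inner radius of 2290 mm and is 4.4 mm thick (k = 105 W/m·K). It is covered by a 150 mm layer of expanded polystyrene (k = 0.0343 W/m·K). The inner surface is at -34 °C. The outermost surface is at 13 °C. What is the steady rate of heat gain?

Q ≈ 757 W

Spherical conduction: R = (1/r_in − 1/r_out)/(4πk) per layer; series-sum.
R_brass shell = (1/2.29 − 1/2.2944)/(4π×105) = 6.347×10^-7 K/W
R_expanded polystyrene = (1/2.2944 − 1/2.4444)/(4π×0.0343) = 0.06205 K/W
R_total = 0.06205 K/W
Q = ΔT/R_total = 47/0.06205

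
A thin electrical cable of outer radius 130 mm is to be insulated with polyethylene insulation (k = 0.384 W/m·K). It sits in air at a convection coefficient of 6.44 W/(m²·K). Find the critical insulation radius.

r_cr ≈ 59.6 mm

For a cylinder r_cr = k/h = 0.384/6.44
r_cr = 59.6 mm; since the bare radius (130 mm) is above r_cr, any added insulation will reduce heat loss.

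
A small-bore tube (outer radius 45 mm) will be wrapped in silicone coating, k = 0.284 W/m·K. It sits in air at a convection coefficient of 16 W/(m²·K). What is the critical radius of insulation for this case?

For a cylinder r_cr = k/h = 0.284/16
r_cr = 17.8 mm; since the bare radius (45 mm) is above r_cr, any added insulation will reduce heat loss.

r_cr ≈ 17.8 mm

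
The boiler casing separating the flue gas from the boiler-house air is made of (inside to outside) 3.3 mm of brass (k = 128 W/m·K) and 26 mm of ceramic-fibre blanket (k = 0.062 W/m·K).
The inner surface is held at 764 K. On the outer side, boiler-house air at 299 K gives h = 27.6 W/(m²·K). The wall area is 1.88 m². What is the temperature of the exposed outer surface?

Using the resistance-network approach (series):
R_brass = L/(kA) = 0.0033/(128×1.88) = 1.371×10^-5 K/W
R_ceramic-fibre blanket = L/(kA) = 0.026/(0.062×1.88) = 0.2231 K/W
R_outer film = 1/(h_o·A) = 1/(27.6×1.88) = 0.01927 K/W
R_total = 0.2423 K/W;  Q = ΔT/R_total = 465/0.2423 = 1919 W
T_interface = T_inner − Q·ΣR(inner→interface) = 764 − 1920×0.2231

T ≈ 336 K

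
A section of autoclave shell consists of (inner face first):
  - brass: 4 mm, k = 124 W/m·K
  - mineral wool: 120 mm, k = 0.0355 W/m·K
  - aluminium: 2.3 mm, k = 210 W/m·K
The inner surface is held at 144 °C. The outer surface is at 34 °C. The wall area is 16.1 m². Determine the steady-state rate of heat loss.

Q ≈ 524 W

Series thermal resistances:
R_brass = L/(kA) = 0.004/(124×16.1) = 2.004×10^-6 K/W
R_mineral wool = L/(kA) = 0.12/(0.0355×16.1) = 0.21 K/W
R_aluminium = L/(kA) = 0.0023/(210×16.1) = 6.803×10^-7 K/W
R_total = 0.21 K/W
Q = ΔT / R_total = 110 / 0.21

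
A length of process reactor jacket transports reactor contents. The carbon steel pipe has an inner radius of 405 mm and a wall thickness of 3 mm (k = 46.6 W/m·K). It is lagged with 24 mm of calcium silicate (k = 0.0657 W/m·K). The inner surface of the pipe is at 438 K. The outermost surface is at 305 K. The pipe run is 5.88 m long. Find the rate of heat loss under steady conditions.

Treating each annulus and film as a series resistance:
R_carbon steel pipe wall = ln(408/405)/(2π×46.6×5.88) = 4.287×10^-6 K/W
R_calcium silicate = ln(432/408)/(2π×0.0657×5.88) = 0.02355 K/W
R_total = 0.02355 K/W
Q = ΔT/R_total = 133/0.02355

Q ≈ 5650 W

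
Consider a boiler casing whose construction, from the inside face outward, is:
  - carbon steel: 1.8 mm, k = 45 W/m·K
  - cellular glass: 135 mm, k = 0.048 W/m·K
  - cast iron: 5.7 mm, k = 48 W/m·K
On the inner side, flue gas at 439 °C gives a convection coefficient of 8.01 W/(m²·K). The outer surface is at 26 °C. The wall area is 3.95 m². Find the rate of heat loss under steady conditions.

Model the wall as resistances in series:
R_inner film = 1/(h_i·A) = 1/(8.01×3.95) = 0.03161 K/W
R_carbon steel = L/(kA) = 0.0018/(45×3.95) = 1.013×10^-5 K/W
R_cellular glass = L/(kA) = 0.135/(0.048×3.95) = 0.712 K/W
R_cast iron = L/(kA) = 0.0057/(48×3.95) = 3.006×10^-5 K/W
R_total = 0.7437 K/W
Q = ΔT / R_total = 413 / 0.7437

Q ≈ 555 W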